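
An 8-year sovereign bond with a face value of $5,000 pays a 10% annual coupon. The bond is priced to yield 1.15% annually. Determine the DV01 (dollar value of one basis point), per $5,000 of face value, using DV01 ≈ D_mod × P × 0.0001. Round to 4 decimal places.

Periodic yield y = 0.0115.
  t   CF        PV=CF/(1+0.0115)^t    t·PV
  1       500.00       494.3154       494.3154
  2       500.00       488.6954       977.3908
  3       500.00       483.1393     1,449.4178
  4       500.00       477.6463     1,910.5854
  5       500.00       472.2159     2,361.0793
  6       500.00       466.8471     2,801.0827
  7       500.00       461.5394     3,230.7759
  8     5,500.00     5,019.2126    40,153.7009
  Σ                  8,363.6114    53,378.3481
P = 8,363.6114; D_Mac = 6.38221 yrs; D_mod = 6.30965 yrs.
DV01 ≈ 6.30965 × 8,363.6114 × 0.0001 = 5.277148.

$5.2771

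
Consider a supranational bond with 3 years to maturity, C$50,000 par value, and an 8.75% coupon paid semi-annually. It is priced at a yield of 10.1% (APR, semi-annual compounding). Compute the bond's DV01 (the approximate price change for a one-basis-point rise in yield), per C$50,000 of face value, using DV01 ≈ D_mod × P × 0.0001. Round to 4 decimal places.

Periodic yield y = 0.0505.
  t   CF        PV=CF/(1+0.0505)^t    t·PV
  1     2,187.50     2,082.3417     2,082.3417
  2     2,187.50     1,982.2387     3,964.4774
  3     2,187.50     1,886.9478     5,660.8435
  4     2,187.50     1,796.2378     7,184.9513
  5     2,187.50     1,709.8884     8,549.4422
  6    52,187.50    38,832.0352   232,992.2110
  Σ                 48,289.6897   260,434.2671
P = 48,289.6897; D_Mac = 5.39317 half-year periods = 2.69658 yrs; D_mod = 2.56695 yrs.
DV01 ≈ 2.56695 × 48,289.6897 × 0.0001 = 12.395729.

C$12.3957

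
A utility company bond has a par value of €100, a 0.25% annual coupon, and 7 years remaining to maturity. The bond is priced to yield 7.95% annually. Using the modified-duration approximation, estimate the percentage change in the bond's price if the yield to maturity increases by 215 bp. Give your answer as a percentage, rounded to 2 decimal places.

-13.80%

Periodic yield y = 0.0795. Modified duration first:
  t   CF        PV=CF/(1+0.0795)^t    t·PV
  1         0.25         0.2316         0.2316
  2         0.25         0.2145         0.4291
  3         0.25         0.1987         0.5962
  4         0.25         0.1841         0.7364
  5         0.25         0.1705         0.8527
  6         0.25         0.1580         0.9479
  7       100.25        58.6848       410.7938
  Σ                     59.8423       414.5876
P = 59.8423; D_Mac = 6.92800 yrs; D_mod = 6.92800/(1+0.0795) = 6.41779 yrs.
ΔP/P ≈ -D_mod · Δy = -6.41779 × (+0.0215) = -0.137982 = -13.7982%.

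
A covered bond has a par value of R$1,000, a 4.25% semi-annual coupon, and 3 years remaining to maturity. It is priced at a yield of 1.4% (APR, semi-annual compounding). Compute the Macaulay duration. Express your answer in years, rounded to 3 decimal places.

2.855 years

Periodic yield y = 0.007. Discount each cash flow and weight by its period:
  t   CF        PV=CF/(1+0.007)^t    t·PV
  1        21.25        21.1023        21.1023
  2        21.25        20.9556        41.9112
  3        21.25        20.8099        62.4298
  4        21.25        20.6653        82.6611
  5        21.25        20.5216       102.6081
  6     1,021.25       979.3891     5,876.3343
  Σ                  1,083.4437     6,187.0467
Price P = Σ PV = 1,083.4437.
Macaulay duration = Σ(t·PV) / P = 6,187.0467 / 1,083.4437 = 5.71054 half-year periods.
In years: 5.71054 / 2 = 2.85527 years.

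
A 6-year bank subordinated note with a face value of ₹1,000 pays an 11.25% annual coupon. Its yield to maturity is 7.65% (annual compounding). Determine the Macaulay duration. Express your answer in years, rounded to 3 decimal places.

4.779 years

Periodic yield y = 0.0765. Discount each cash flow and weight by its year:
  t   CF        PV=CF/(1+0.0765)^t    t·PV
  1       112.50       104.5053       104.5053
  2       112.50        97.0788       194.1576
  3       112.50        90.1800       270.5401
  4       112.50        83.7715       335.0861
  5       112.50        77.8184       389.0920
  6     1,112.50       714.8515     4,289.1088
  Σ                  1,168.2056     5,582.4900
Price P = Σ PV = 1,168.2056.
Macaulay duration = Σ(t·PV) / P = 5,582.4900 / 1,168.2056 = 4.77869 years.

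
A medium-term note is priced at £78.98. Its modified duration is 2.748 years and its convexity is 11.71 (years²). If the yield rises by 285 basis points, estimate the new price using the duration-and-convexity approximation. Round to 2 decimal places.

£73.17

Duration effect: -D_mod·Δy = -2.748 × (+0.0285) = -0.078318
Convexity effect: ½·C·(Δy)² = 0.5 × 11.71 × (0.0285)² = +0.00475572375
ΔP/P ≈ -0.078318 + 0.00475572375 = -0.07356227625
New price ≈ 78.98 × (1 - 0.07356227625) = 73.170051421775.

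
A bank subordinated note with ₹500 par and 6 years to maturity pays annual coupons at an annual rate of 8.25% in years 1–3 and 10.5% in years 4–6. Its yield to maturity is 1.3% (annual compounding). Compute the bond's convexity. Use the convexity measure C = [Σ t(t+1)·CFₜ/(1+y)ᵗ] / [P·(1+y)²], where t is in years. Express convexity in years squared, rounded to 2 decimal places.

32.99

With y = 0.013:
  t   CF        PV=CF/(1+0.013)^t    t·PV        t(t+1)·PV
  1        41.25        40.7206        40.7206          81.4413
  2        41.25        40.1981        80.3961         241.1883
  3        41.25        39.6822       119.0466         476.1863
  4        52.50        49.8565       199.4259         997.1294
  5        52.50        49.2167       246.0833       1,476.4996
  6       552.50       511.2998     3,067.7987      21,474.5910
  Σ                    730.9738     3,753.4712      24,747.0358
P = 730.9738.
Convexity = Σ t(t+1)·PV / [P·(1+y)²] = 24,747.0358 / (730.9738 × 1.026169) = 32.99153.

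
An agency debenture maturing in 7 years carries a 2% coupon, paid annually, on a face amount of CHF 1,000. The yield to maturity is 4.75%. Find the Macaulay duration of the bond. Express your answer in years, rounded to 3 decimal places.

Periodic yield y = 0.0475. Discount each cash flow and weight by its year:
  t   CF        PV=CF/(1+0.0475)^t    t·PV
  1        20.00        19.0931        19.0931
  2        20.00        18.2273        36.4546
  3        20.00        17.4007        52.2022
  4        20.00        16.6117        66.4468
  5        20.00        15.8584        79.2921
  6        20.00        15.1393        90.8358
  7     1,020.00       737.0924     5,159.6470
  Σ                    839.4229     5,503.9715
Price P = Σ PV = 839.4229.
Macaulay duration = Σ(t·PV) / P = 5,503.9715 / 839.4229 = 6.55685 years.

6.557 years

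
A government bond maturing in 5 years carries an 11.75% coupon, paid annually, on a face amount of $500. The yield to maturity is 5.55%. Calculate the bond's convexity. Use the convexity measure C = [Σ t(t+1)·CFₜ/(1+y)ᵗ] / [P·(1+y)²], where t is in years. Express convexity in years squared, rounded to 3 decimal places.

20.969

With y = 0.0555:
  t   CF        PV=CF/(1+0.0555)^t    t·PV        t(t+1)·PV
  1        58.75        55.6608        55.6608         111.3216
  2        58.75        52.7341       105.4682         316.4045
  3        58.75        49.9612       149.8837         599.5348
  4        58.75        47.3342       189.3367         946.6837
  5       558.75       426.5072     2,132.5359      12,795.2154
  Σ                    632.1975     2,632.8853      14,769.1601
P = 632.1975.
Convexity = Σ t(t+1)·PV / [P·(1+y)²] = 14,769.1601 / (632.1975 × 1.114080) = 20.96943.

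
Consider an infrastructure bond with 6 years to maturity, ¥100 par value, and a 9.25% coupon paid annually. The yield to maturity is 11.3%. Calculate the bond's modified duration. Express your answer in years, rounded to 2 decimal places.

Periodic yield y = 0.113. First find Macaulay duration:
  t   CF        PV=CF/(1+0.113)^t    t·PV
  1         9.25         8.3109         8.3109
  2         9.25         7.4671        14.9342
  3         9.25         6.7090        20.1269
  4         9.25         6.0278        24.1113
  5         9.25         5.4158        27.0792
  6       109.25        57.4712       344.8274
  Σ                     91.4018       439.3899
P = 91.4018; Macaulay duration = 439.3899 / 91.4018 = 4.80723 years.
Modified duration = D_Mac / (1 + y) = 4.80723 / 1.113 = 4.31917 years.

4.32 years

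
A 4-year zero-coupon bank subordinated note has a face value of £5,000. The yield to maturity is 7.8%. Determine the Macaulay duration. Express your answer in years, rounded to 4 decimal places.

4.0000 years

A zero-coupon bond has a single cash flow at maturity, so its Macaulay duration equals its maturity: 4 years.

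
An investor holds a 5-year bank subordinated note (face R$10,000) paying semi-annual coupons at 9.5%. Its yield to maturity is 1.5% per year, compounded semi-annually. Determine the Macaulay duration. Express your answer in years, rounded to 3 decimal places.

Periodic yield y = 0.0075. Discount each cash flow and weight by its period:
  t   CF        PV=CF/(1+0.0075)^t    t·PV
  1       475.00       471.4640       471.4640
  2       475.00       467.9544       935.9087
  3       475.00       464.4708     1,393.4125
  4       475.00       461.0132     1,844.0529
  5       475.00       457.5814     2,287.9069
  6       475.00       454.1751     2,725.0504
  7       475.00       450.7941     3,155.5587
  8       475.00       447.4383     3,579.5065
  9       475.00       444.1075     3,996.9676
  10   10,475.00     9,720.8330    97,208.3303
  Σ                 13,839.8318   117,598.1585
Price P = Σ PV = 13,839.8318.
Macaulay duration = Σ(t·PV) / P = 117,598.1585 / 13,839.8318 = 8.49708 half-year periods.
In years: 8.49708 / 2 = 4.24854 years.

4.249 years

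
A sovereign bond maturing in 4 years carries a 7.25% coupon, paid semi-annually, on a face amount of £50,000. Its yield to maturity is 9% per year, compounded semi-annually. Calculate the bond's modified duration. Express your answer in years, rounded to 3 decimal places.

Periodic yield y = 0.045. First find Macaulay duration:
  t   CF        PV=CF/(1+0.045)^t    t·PV
  1     1,812.50     1,734.4498     1,734.4498
  2     1,812.50     1,659.7605     3,319.5211
  3     1,812.50     1,588.2876     4,764.8628
  4     1,812.50     1,519.8924     6,079.5697
  5     1,812.50     1,454.4425     7,272.2126
  6     1,812.50     1,391.8110     8,350.8662
  7     1,812.50     1,331.8766     9,323.1361
  8    51,812.50    36,433.7794   291,470.2351
  Σ                 47,114.2998   332,314.8533
P = 47,114.2998; Macaulay duration = 332,314.8533 / 47,114.2998 = 7.05338 half-year periods = 3.52669 years.
Modified duration = D_Mac / (1 + y) = 3.52669 / 1.045 = 3.37482 years.

3.375 years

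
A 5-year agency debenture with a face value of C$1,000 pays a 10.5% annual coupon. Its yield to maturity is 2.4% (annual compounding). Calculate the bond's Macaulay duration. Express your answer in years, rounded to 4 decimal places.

4.2728 years

Periodic yield y = 0.024. Discount each cash flow and weight by its year:
  t   CF        PV=CF/(1+0.024)^t    t·PV
  1       105.00       102.5391       102.5391
  2       105.00       100.1358       200.2716
  3       105.00        97.7889       293.3666
  4       105.00        95.4969       381.9878
  5     1,105.00       981.4372     4,907.1858
  Σ                  1,377.3978     5,885.3508
Price P = Σ PV = 1,377.3978.
Macaulay duration = Σ(t·PV) / P = 5,885.3508 / 1,377.3978 = 4.27280 years.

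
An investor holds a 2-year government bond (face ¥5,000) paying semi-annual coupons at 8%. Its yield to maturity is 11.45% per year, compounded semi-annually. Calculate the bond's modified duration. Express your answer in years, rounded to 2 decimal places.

1.78 years

Periodic yield y = 0.05725. First find Macaulay duration:
  t   CF        PV=CF/(1+0.05725)^t    t·PV
  1       200.00       189.1700       189.1700
  2       200.00       178.9265       357.8530
  3       200.00       169.2376       507.7129
  4     5,200.00     4,161.9089    16,647.6355
  Σ                  4,699.2430    17,702.3714
P = 4,699.2430; Macaulay duration = 17,702.3714 / 4,699.2430 = 3.76707 half-year periods = 1.88353 years.
Modified duration = D_Mac / (1 + y) = 1.88353 / 1.05725 = 1.78154 years.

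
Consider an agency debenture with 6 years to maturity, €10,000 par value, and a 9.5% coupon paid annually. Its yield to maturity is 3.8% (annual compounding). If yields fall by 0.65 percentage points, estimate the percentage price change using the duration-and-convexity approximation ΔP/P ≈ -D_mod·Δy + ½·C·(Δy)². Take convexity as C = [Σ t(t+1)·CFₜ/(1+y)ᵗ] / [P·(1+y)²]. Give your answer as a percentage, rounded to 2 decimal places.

+3.19%

With y = 0.038:
  t   CF        PV=CF/(1+0.038)^t    t·PV        t(t+1)·PV
  1       950.00       915.2216       915.2216       1,830.4432
  2       950.00       881.7164     1,763.4327       5,290.2982
  3       950.00       849.4377     2,548.3132      10,193.2527
  4       950.00       818.3408     3,273.3631      16,366.8155
  5       950.00       788.3822     3,941.9112      23,651.4675
  6    10,950.00     8,754.4728    52,526.8368     367,687.8579
  Σ                 13,007.5715    64,969.0787     425,020.1349
P = 13,007.5715; D_Mac = 4.99471 yrs; D_mod = 4.81186 yrs; C = 30.32624.
Duration effect: -4.81186 × (-0.0065) = +0.031277
Convexity effect: 0.5 × 30.32624 × (-0.0065)² = +0.0006406
ΔP/P ≈ +0.031277 + 0.0006406 = +0.031918 = +3.1918%.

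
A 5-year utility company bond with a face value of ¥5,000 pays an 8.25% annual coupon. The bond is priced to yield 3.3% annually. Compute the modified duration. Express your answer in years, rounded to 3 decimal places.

Periodic yield y = 0.033. First find Macaulay duration:
  t   CF        PV=CF/(1+0.033)^t    t·PV
  1       412.50       399.3224       399.3224
  2       412.50       386.5657       773.1314
  3       412.50       374.2165     1,122.6496
  4       412.50       362.2619     1,449.0476
  5     5,412.50     4,601.4669    23,007.3345
  Σ                  6,123.8334    26,751.4855
P = 6,123.8334; Macaulay duration = 26,751.4855 / 6,123.8334 = 4.36842 years.
Modified duration = D_Mac / (1 + y) = 4.36842 / 1.033 = 4.22887 years.

4.229 years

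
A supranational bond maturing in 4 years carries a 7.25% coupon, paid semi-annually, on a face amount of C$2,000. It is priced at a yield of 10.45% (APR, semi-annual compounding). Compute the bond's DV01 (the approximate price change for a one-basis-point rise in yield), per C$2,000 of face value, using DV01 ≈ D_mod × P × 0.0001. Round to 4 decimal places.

Periodic yield y = 0.05225.
  t   CF        PV=CF/(1+0.05225)^t    t·PV
  1        72.50        68.9000        68.9000
  2        72.50        65.4787       130.9574
  3        72.50        62.2273       186.6820
  4        72.50        59.1374       236.5496
  5        72.50        56.2009       281.0045
  6        72.50        53.4102       320.4613
  7        72.50        50.7581       355.3068
  8     2,072.50     1,378.9327    11,031.4614
  Σ                  1,795.0454    12,611.3231
P = 1,795.0454; D_Mac = 7.02563 half-year periods = 3.51281 yrs; D_mod = 3.33838 yrs.
DV01 ≈ 3.33838 × 1,795.0454 × 0.0001 = 0.599255.

C$0.5993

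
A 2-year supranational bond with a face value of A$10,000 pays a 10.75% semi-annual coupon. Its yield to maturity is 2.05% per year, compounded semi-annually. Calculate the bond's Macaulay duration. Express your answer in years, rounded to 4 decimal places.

1.8645 years

Periodic yield y = 0.01025. Discount each cash flow and weight by its period:
  t   CF        PV=CF/(1+0.01025)^t    t·PV
  1       537.50       532.0465       532.0465
  2       537.50       526.6484     1,053.2968
  3       537.50       521.3050     1,563.9150
  4    10,537.50    10,116.3105    40,465.2420
  Σ                 11,696.3104    43,614.5003
Price P = Σ PV = 11,696.3104.
Macaulay duration = Σ(t·PV) / P = 43,614.5003 / 11,696.3104 = 3.72891 half-year periods.
In years: 3.72891 / 2 = 1.86446 years.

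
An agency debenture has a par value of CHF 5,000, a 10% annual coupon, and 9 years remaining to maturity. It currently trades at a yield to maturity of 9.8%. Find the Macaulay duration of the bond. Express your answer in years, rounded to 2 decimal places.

Periodic yield y = 0.098. Discount each cash flow and weight by its year:
  t   CF        PV=CF/(1+0.098)^t    t·PV
  1       500.00       455.3734       455.3734
  2       500.00       414.7299       829.4598
  3       500.00       377.7139     1,133.1417
  4       500.00       344.0017     1,376.0070
  5       500.00       313.2985     1,566.4925
  6       500.00       285.3356     1,712.0136
  7       500.00       259.8685     1,819.0794
  8       500.00       236.6744     1,893.3952
  9     5,500.00     2,371.0550    21,339.4950
  Σ                  5,058.0509    32,124.4576
Price P = Σ PV = 5,058.0509.
Macaulay duration = Σ(t·PV) / P = 32,124.4576 / 5,058.0509 = 6.35115 years.

6.35 years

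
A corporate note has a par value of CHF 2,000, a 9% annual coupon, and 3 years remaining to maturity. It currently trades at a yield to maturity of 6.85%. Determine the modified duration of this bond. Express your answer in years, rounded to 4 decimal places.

2.5886 years

Periodic yield y = 0.0685. First find Macaulay duration:
  t   CF        PV=CF/(1+0.0685)^t    t·PV
  1       180.00       168.4605       168.4605
  2       180.00       157.6607       315.3214
  3     2,180.00     1,787.0344     5,361.1032
  Σ                  2,113.1556     5,844.8851
P = 2,113.1556; Macaulay duration = 5,844.8851 / 2,113.1556 = 2.76595 years.
Modified duration = D_Mac / (1 + y) = 2.76595 / 1.0685 = 2.58863 years.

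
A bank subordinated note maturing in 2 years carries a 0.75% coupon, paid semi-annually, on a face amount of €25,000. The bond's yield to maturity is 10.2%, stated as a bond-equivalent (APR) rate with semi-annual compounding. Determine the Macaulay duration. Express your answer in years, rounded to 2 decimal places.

Periodic yield y = 0.051. Discount each cash flow and weight by its period:
  t   CF        PV=CF/(1+0.051)^t    t·PV
  1        93.75        89.2008        89.2008
  2        93.75        84.8723       169.7446
  3        93.75        80.7538       242.2615
  4    25,093.75    20,566.2307    82,264.9227
  Σ                 20,821.0576    82,766.1295
Price P = Σ PV = 20,821.0576.
Macaulay duration = Σ(t·PV) / P = 82,766.1295 / 20,821.0576 = 3.97512 half-year periods.
In years: 3.97512 / 2 = 1.98756 years.

1.99 years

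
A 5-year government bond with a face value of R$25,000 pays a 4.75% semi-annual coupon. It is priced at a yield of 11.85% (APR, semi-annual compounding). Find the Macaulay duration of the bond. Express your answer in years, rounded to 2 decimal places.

4.41 years

Periodic yield y = 0.05925. Discount each cash flow and weight by its period:
  t   CF        PV=CF/(1+0.05925)^t    t·PV
  1       593.75       560.5381       560.5381
  2       593.75       529.1840     1,058.3679
  3       593.75       499.5836     1,498.7509
  4       593.75       471.6390     1,886.5561
  5       593.75       445.2575     2,226.2876
  6       593.75       420.3517     2,522.1101
  7       593.75       396.8390     2,777.8728
  8       593.75       374.6415     2,997.1317
  9       593.75       353.6856     3,183.1703
  10   25,593.75    14,392.9295   143,929.2945
  Σ                 18,444.6494   162,640.0801
Price P = Σ PV = 18,444.6494.
Macaulay duration = Σ(t·PV) / P = 162,640.0801 / 18,444.6494 = 8.81774 half-year periods.
In years: 8.81774 / 2 = 4.40887 years.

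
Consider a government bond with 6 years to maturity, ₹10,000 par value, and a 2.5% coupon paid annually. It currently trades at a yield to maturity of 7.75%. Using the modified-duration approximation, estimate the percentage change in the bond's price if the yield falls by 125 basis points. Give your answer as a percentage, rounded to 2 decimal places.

Periodic yield y = 0.0775. Modified duration first:
  t   CF        PV=CF/(1+0.0775)^t    t·PV
  1       250.00       232.0186       232.0186
  2       250.00       215.3305       430.6609
  3       250.00       199.8426       599.5279
  4       250.00       185.4688       741.8753
  5       250.00       172.1288       860.6441
  6    10,250.00     6,549.6817    39,298.0900
  Σ                  7,554.4710    42,162.8168
P = 7,554.4710; D_Mac = 5.58117 yrs; D_mod = 5.58117/(1+0.0775) = 5.17974 yrs.
ΔP/P ≈ -D_mod · Δy = -5.17974 × (-0.0125) = +0.064747 = +6.4747%.

+6.47%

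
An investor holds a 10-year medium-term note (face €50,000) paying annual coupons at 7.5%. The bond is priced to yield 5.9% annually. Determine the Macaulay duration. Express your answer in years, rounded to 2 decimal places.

Periodic yield y = 0.059. Discount each cash flow and weight by its year:
  t   CF        PV=CF/(1+0.059)^t    t·PV
  1     3,750.00     3,541.0765     3,541.0765
  2     3,750.00     3,343.7927     6,687.5854
  3     3,750.00     3,157.5002     9,472.5006
  4     3,750.00     2,981.5866    11,926.3464
  5     3,750.00     2,815.4737    14,077.3683
  6     3,750.00     2,658.6153    15,951.6921
  7     3,750.00     2,510.4961    17,573.4725
  8     3,750.00     2,370.6290    18,965.0317
  9     3,750.00     2,238.5543    20,146.9884
  10   53,750.00    30,298.3423   302,983.4228
  Σ                 55,916.0666   421,325.4847
Price P = Σ PV = 55,916.0666.
Macaulay duration = Σ(t·PV) / P = 421,325.4847 / 55,916.0666 = 7.53496 years.

7.53 years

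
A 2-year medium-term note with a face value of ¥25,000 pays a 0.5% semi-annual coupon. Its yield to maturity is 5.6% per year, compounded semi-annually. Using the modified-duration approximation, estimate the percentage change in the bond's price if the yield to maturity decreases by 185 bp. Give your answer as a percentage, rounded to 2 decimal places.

+3.58%

Periodic yield y = 0.028. Modified duration first:
  t   CF        PV=CF/(1+0.028)^t    t·PV
  1        62.50        60.7977        60.7977
  2        62.50        59.1417       118.2834
  3        62.50        57.5308       172.5925
  4    25,062.50    22,441.5025    89,766.0102
  Σ                 22,618.9727    90,117.6838
P = 22,618.9727; D_Mac = 3.98416 half-year periods = 1.99208 yrs; D_mod = 1.99208/(1+0.028) = 1.93782 yrs.
ΔP/P ≈ -D_mod · Δy = -1.93782 × (-0.0185) = +0.035850 = +3.5850%.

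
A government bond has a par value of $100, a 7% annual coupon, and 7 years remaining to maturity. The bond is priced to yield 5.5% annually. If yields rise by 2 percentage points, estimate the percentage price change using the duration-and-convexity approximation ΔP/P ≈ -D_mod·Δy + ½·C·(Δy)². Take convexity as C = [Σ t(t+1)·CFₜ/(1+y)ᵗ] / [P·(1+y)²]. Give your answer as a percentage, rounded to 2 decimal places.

-10.25%

With y = 0.055:
  t   CF        PV=CF/(1+0.055)^t    t·PV        t(t+1)·PV
  1         7.00         6.6351         6.6351          13.2701
  2         7.00         6.2892        12.5783          37.7350
  3         7.00         5.9613        17.8839          71.5355
  4         7.00         5.6505        22.6021         113.0103
  5         7.00         5.3559        26.7797         160.6782
  6         7.00         5.0767        30.4603         213.2223
  7       107.00        73.5557       514.8902       4,119.1214
  Σ                    108.5245       631.8296       4,728.5729
P = 108.5245; D_Mac = 5.82200 yrs; D_mod = 5.51849 yrs; C = 39.14692.
Duration effect: -5.51849 × (+0.02) = -0.110370
Convexity effect: 0.5 × 39.14692 × (0.02)² = +0.0078294
ΔP/P ≈ -0.110370 + 0.0078294 = -0.102540 = -10.2540%.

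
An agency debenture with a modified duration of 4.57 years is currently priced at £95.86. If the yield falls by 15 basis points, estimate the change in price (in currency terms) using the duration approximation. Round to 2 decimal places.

Duration approximation: ΔP/P ≈ -D_mod · Δy = -4.57 × (-0.0015) = +0.006855.
ΔP ≈ 95.86 × (+0.006855) = +0.6571203.

+£0.66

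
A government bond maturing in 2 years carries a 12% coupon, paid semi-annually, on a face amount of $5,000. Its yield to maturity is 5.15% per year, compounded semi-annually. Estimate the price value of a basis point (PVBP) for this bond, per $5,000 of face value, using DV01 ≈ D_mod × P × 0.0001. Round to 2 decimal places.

Periodic yield y = 0.02575.
  t   CF        PV=CF/(1+0.02575)^t    t·PV
  1       300.00       292.4689       292.4689
  2       300.00       285.1269       570.2538
  3       300.00       277.9692       833.9076
  4     5,300.00     4,787.5108    19,150.0432
  Σ                  5,643.0758    20,846.6736
P = 5,643.0758; D_Mac = 3.69420 half-year periods = 1.84710 yrs; D_mod = 1.80073 yrs.
DV01 ≈ 1.80073 × 5,643.0758 × 0.0001 = 1.016167.

$1.02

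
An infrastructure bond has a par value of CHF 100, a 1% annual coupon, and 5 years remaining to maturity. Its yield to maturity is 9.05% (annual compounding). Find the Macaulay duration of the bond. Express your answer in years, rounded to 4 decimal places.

Periodic yield y = 0.0905. Discount each cash flow and weight by its year:
  t   CF        PV=CF/(1+0.0905)^t    t·PV
  1         1.00         0.9170         0.9170
  2         1.00         0.8409         1.6818
  3         1.00         0.7711         2.3134
  4         1.00         0.7071         2.8285
  5       101.00        65.4927       327.4636
  Σ                     68.7289       335.2043
Price P = Σ PV = 68.7289.
Macaulay duration = Σ(t·PV) / P = 335.2043 / 68.7289 = 4.87720 years.

4.8772 years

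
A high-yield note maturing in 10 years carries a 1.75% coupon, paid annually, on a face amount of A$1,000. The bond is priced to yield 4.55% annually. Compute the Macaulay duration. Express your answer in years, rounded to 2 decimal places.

9.14 years

Periodic yield y = 0.0455. Discount each cash flow and weight by its year:
  t   CF        PV=CF/(1+0.0455)^t    t·PV
  1        17.50        16.7384        16.7384
  2        17.50        16.0099        32.0199
  3        17.50        15.3132        45.9396
  4        17.50        14.6468        58.5871
  5        17.50        14.0093        70.0467
  6        17.50        13.3997        80.3980
  7        17.50        12.8165        89.7156
  8        17.50        12.2587        98.0699
  9        17.50        11.7252       105.5272
  10    1,017.50       652.0697     6,520.6974
  Σ                    778.9876     7,117.7397
Price P = Σ PV = 778.9876.
Macaulay duration = Σ(t·PV) / P = 7,117.7397 / 778.9876 = 9.13717 years.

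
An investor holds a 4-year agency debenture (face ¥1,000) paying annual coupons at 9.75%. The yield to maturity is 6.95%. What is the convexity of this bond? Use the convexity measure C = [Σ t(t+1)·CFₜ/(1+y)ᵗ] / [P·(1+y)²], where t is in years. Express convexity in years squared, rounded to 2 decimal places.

14.71

With y = 0.0695:
  t   CF        PV=CF/(1+0.0695)^t    t·PV        t(t+1)·PV
  1        97.50        91.1641        91.1641         182.3282
  2        97.50        85.2399       170.4798         511.4395
  3        97.50        79.7007       239.1022         956.4086
  4     1,097.50       838.8443     3,355.3773      16,776.8866
  Σ                  1,094.9491     3,856.1234      18,427.0630
P = 1,094.9491.
Convexity = Σ t(t+1)·PV / [P·(1+y)²] = 18,427.0630 / (1,094.9491 × 1.143830) = 14.71298.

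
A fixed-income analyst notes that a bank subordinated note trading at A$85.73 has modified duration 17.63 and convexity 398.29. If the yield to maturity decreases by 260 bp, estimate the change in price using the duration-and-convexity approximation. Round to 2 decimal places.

Duration effect: -D_mod·Δy = -17.63 × (-0.026) = +0.458380
Convexity effect: ½·C·(Δy)² = 0.5 × 398.29 × (-0.026)² = +0.13462202
ΔP/P ≈ +0.458380 + 0.13462202 = +0.59300202
ΔP ≈ 85.73 × (+0.59300202) = +50.8380631746.

+A$50.84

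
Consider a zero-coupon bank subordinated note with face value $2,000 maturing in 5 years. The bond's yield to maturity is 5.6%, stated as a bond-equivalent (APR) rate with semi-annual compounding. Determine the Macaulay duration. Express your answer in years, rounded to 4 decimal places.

5.0000 years

A zero-coupon bond has a single cash flow at maturity, so its Macaulay duration equals its maturity: 5 years.
(Equivalently: 10 semi-annual periods ÷ 2 = 5 years.)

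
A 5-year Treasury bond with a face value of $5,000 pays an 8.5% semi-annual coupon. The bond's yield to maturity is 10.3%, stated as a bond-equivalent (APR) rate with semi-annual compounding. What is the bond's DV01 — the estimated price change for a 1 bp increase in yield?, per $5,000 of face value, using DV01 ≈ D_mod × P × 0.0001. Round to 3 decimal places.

$1.833

Periodic yield y = 0.0515.
  t   CF        PV=CF/(1+0.0515)^t    t·PV
  1       212.50       202.0922       202.0922
  2       212.50       192.1942       384.3885
  3       212.50       182.7810       548.3431
  4       212.50       173.8288       695.3154
  5       212.50       165.3151       826.5755
  6       212.50       157.2184       943.3102
  7       212.50       149.5182     1,046.6272
  8       212.50       142.1951     1,137.5610
  9       212.50       135.2307     1,217.0767
  10    5,212.50     3,154.6654    31,546.6537
  Σ                  4,655.0392    38,547.9435
P = 4,655.0392; D_Mac = 8.28091 half-year periods = 4.14045 yrs; D_mod = 3.93766 yrs.
DV01 ≈ 3.93766 × 4,655.0392 × 0.0001 = 1.832998.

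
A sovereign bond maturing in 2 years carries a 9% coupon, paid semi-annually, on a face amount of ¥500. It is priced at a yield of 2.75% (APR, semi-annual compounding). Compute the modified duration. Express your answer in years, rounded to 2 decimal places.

Periodic yield y = 0.01375. First find Macaulay duration:
  t   CF        PV=CF/(1+0.01375)^t    t·PV
  1        22.50        22.1948        22.1948
  2        22.50        21.8938        43.7876
  3        22.50        21.5968        64.7905
  4       522.50       494.7238     1,978.8953
  Σ                    560.4093     2,109.6682
P = 560.4093; Macaulay duration = 2,109.6682 / 560.4093 = 3.76451 half-year periods = 1.88226 years.
Modified duration = D_Mac / (1 + y) = 1.88226 / 1.01375 = 1.85673 years.

1.86 years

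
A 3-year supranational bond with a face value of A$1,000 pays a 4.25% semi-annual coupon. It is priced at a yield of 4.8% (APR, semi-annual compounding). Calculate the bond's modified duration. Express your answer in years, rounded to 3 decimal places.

Periodic yield y = 0.024. First find Macaulay duration:
  t   CF        PV=CF/(1+0.024)^t    t·PV
  1        21.25        20.7520        20.7520
  2        21.25        20.2656        40.5312
  3        21.25        19.7906        59.3718
  4        21.25        19.3268        77.3070
  5        21.25        18.8738        94.3690
  6     1,021.25       885.7932     5,314.7590
  Σ                    984.8019     5,607.0900
P = 984.8019; Macaulay duration = 5,607.0900 / 984.8019 = 5.69362 half-year periods = 2.84681 years.
Modified duration = D_Mac / (1 + y) = 2.84681 / 1.024 = 2.78009 years.

2.780 years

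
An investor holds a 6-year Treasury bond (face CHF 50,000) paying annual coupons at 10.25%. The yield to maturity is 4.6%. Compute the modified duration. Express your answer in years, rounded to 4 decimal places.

Periodic yield y = 0.046. First find Macaulay duration:
  t   CF        PV=CF/(1+0.046)^t    t·PV
  1     5,125.00     4,899.6176     4,899.6176
  2     5,125.00     4,684.1468     9,368.2937
  3     5,125.00     4,478.1519    13,434.4556
  4     5,125.00     4,281.2159    17,124.8637
  5     5,125.00     4,092.9406    20,464.7032
  6    55,125.00    42,088.0200   252,528.1201
  Σ                 64,524.0929   317,820.0538
P = 64,524.0929; Macaulay duration = 317,820.0538 / 64,524.0929 = 4.92560 years.
Modified duration = D_Mac / (1 + y) = 4.92560 / 1.046 = 4.70899 years.

4.7090 years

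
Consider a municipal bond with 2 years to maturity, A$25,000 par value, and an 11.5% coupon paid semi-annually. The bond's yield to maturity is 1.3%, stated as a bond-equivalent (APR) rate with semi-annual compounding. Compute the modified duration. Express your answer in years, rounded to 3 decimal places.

Periodic yield y = 0.0065. First find Macaulay duration:
  t   CF        PV=CF/(1+0.0065)^t    t·PV
  1     1,437.50     1,428.2166     1,428.2166
  2     1,437.50     1,418.9931     2,837.9863
  3     1,437.50     1,409.8292     4,229.4877
  4    26,437.50    25,761.1513   103,044.6051
  Σ                 30,018.1902   111,540.2957
P = 30,018.1902; Macaulay duration = 111,540.2957 / 30,018.1902 = 3.71576 half-year periods = 1.85788 years.
Modified duration = D_Mac / (1 + y) = 1.85788 / 1.0065 = 1.84588 years.

1.846 years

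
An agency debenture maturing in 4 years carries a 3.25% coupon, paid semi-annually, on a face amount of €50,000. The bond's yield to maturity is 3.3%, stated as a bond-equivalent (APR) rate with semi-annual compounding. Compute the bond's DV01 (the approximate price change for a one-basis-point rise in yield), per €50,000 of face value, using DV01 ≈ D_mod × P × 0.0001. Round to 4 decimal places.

Periodic yield y = 0.0165.
  t   CF        PV=CF/(1+0.0165)^t    t·PV
  1       812.50       799.3114       799.3114
  2       812.50       786.3368     1,572.6736
  3       812.50       773.5729     2,320.7186
  4       812.50       761.0161     3,044.0644
  5       812.50       748.6631     3,743.3157
  6       812.50       736.5107     4,419.0643
  7       812.50       724.5556     5,071.8889
  8    50,812.50    44,577.0679   356,616.5434
  Σ                 49,907.0344   377,587.5802
P = 49,907.0344; D_Mac = 7.56582 half-year periods = 3.78291 yrs; D_mod = 3.72150 yrs.
DV01 ≈ 3.72150 × 49,907.0344 × 0.0001 = 18.572926.

€18.5729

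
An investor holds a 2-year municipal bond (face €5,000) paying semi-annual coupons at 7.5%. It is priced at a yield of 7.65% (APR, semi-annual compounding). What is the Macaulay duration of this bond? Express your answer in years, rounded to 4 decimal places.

Periodic yield y = 0.03825. Discount each cash flow and weight by its period:
  t   CF        PV=CF/(1+0.03825)^t    t·PV
  1       187.50       180.5923       180.5923
  2       187.50       173.9392       347.8783
  3       187.50       167.5311       502.5933
  4     5,187.50     4,464.2689    17,857.0758
  Σ                  4,986.3316    18,888.1398
Price P = Σ PV = 4,986.3316.
Macaulay duration = Σ(t·PV) / P = 18,888.1398 / 4,986.3316 = 3.78798 half-year periods.
In years: 3.78798 / 2 = 1.89399 years.

1.8940 years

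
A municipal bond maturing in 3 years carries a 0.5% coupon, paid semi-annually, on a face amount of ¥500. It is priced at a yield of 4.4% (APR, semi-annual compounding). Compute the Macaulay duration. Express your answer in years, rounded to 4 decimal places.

Periodic yield y = 0.022. Discount each cash flow and weight by its period:
  t   CF        PV=CF/(1+0.022)^t    t·PV
  1         1.25         1.2231         1.2231
  2         1.25         1.1968         2.3935
  3         1.25         1.1710         3.5130
  4         1.25         1.1458         4.5832
  5         1.25         1.1211         5.6056
  6       501.25       439.8950     2,639.3699
  Σ                    445.7528     2,656.6884
Price P = Σ PV = 445.7528.
Macaulay duration = Σ(t·PV) / P = 2,656.6884 / 445.7528 = 5.96000 half-year periods.
In years: 5.96000 / 2 = 2.98000 years.

2.9800 years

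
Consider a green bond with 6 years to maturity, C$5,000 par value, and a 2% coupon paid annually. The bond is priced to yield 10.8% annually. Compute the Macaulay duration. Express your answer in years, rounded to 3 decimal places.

5.619 years

Periodic yield y = 0.108. Discount each cash flow and weight by its year:
  t   CF        PV=CF/(1+0.108)^t    t·PV
  1       100.00        90.2527        90.2527
  2       100.00        81.4555       162.9110
  3       100.00        73.5158       220.5474
  4       100.00        66.3500       265.4000
  5       100.00        59.8827       299.4134
  6     5,100.00     2,756.3325    16,537.9953
  Σ                  3,127.7893    17,576.5198
Price P = Σ PV = 3,127.7893.
Macaulay duration = Σ(t·PV) / P = 17,576.5198 / 3,127.7893 = 5.61947 years.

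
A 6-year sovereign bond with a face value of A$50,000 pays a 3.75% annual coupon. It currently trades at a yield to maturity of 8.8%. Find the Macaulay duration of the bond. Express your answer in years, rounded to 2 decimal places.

5.40 years

Periodic yield y = 0.088. Discount each cash flow and weight by its year:
  t   CF        PV=CF/(1+0.088)^t    t·PV
  1     1,875.00     1,723.3456     1,723.3456
  2     1,875.00     1,583.9573     3,167.9147
  3     1,875.00     1,455.8431     4,367.5294
  4     1,875.00     1,338.0911     5,352.3645
  5     1,875.00     1,229.8632     6,149.3158
  6    51,875.00    31,274.0940   187,644.5642
  Σ                 38,605.1944   208,405.0342
Price P = Σ PV = 38,605.1944.
Macaulay duration = Σ(t·PV) / P = 208,405.0342 / 38,605.1944 = 5.39837 years.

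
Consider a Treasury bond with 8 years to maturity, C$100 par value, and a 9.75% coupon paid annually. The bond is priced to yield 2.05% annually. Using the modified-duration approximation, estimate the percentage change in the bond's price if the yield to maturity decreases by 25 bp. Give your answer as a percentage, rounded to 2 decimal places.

+1.56%

Periodic yield y = 0.0205. Modified duration first:
  t   CF        PV=CF/(1+0.0205)^t    t·PV
  1         9.75         9.5541         9.5541
  2         9.75         9.3622        18.7244
  3         9.75         9.1741        27.5224
  4         9.75         8.9899        35.9594
  5         9.75         8.8093        44.0463
  6         9.75         8.6323        51.7938
  7         9.75         8.4589        59.2123
  8       109.75        93.3040       746.4323
  Σ                    156.2849       993.2451
P = 156.2849; D_Mac = 6.35535 yrs; D_mod = 6.35535/(1+0.0205) = 6.22768 yrs.
ΔP/P ≈ -D_mod · Δy = -6.22768 × (-0.0025) = +0.015569 = +1.5569%.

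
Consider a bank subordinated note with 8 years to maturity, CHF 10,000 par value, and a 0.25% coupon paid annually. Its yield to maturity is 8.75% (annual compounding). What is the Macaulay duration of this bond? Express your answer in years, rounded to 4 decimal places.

7.8953 years

Periodic yield y = 0.0875. Discount each cash flow and weight by its year:
  t   CF        PV=CF/(1+0.0875)^t    t·PV
  1        25.00        22.9885        22.9885
  2        25.00        21.1389        42.2777
  3        25.00        19.4380        58.3141
  4        25.00        17.8740        71.4962
  5        25.00        16.4359        82.1795
  6        25.00        15.1135        90.6809
  7        25.00        13.8975        97.2822
  8    10,025.00     5,124.4854    40,995.8828
  Σ                  5,251.3716    41,461.1019
Price P = Σ PV = 5,251.3716.
Macaulay duration = Σ(t·PV) / P = 41,461.1019 / 5,251.3716 = 7.89529 years.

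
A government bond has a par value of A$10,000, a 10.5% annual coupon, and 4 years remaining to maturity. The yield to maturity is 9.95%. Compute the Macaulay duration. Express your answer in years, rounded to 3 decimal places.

Periodic yield y = 0.0995. Discount each cash flow and weight by its year:
  t   CF        PV=CF/(1+0.0995)^t    t·PV
  1     1,050.00       954.9795       954.9795
  2     1,050.00       868.5580     1,737.1160
  3     1,050.00       789.9573     2,369.8718
  4    11,050.00     7,561.0367    30,244.1466
  Σ                 10,174.5315    35,306.1140
Price P = Σ PV = 10,174.5315.
Macaulay duration = Σ(t·PV) / P = 35,306.1140 / 10,174.5315 = 3.47005 years.

3.470 years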